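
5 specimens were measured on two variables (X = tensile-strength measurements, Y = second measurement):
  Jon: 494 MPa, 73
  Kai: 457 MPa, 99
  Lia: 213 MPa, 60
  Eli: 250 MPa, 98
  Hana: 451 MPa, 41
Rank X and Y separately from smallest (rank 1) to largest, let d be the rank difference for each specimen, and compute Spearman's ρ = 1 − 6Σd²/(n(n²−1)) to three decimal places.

Ranks of variable 1: 5, 4, 1, 2, 3
Ranks of variable 2: 3, 5, 2, 4, 1
d = r₁ − r₂: 2, -1, -1, -2, 2
d²: 4, 1, 1, 4, 4; Σd² = 14
ρ = 1 − 6·14/(5·24) = 1 − 84/120 = 0.300

0.300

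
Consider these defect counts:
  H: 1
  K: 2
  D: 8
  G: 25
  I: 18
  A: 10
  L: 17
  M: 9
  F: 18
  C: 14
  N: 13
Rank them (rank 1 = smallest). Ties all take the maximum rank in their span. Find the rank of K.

Sorted (ascending): 1, 2, 8, 9, 10, 13, 14, 17, 18, 18, 25
The 2 values of 18 occupy positions 9–10 → each gets rank 10.
K has value 2 → rank 2.

2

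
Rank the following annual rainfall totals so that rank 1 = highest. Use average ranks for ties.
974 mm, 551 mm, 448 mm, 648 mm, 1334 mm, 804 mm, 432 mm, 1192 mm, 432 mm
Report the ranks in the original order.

3, 6, 7, 5, 1, 4, 8.5, 2, 8.5

Sorted (descending): 1334, 1192, 974, 804, 648, 551, 448, 432, 432
The 2 values of 432 occupy positions 8–9 → average rank (8+9)/2 = 8.5.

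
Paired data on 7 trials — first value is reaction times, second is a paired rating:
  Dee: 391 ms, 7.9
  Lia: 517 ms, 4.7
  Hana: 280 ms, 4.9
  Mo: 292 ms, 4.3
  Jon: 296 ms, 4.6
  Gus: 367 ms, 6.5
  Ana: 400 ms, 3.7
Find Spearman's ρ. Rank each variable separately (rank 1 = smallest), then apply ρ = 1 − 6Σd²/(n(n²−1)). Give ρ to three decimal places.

-0.036

Ranks of variable 1: 5, 7, 1, 2, 3, 4, 6
Ranks of variable 2: 7, 4, 5, 2, 3, 6, 1
d = r₁ − r₂: -2, 3, -4, 0, 0, -2, 5
d²: 4, 9, 16, 0, 0, 4, 25; Σd² = 58
ρ = 1 − 6·58/(7·48) = 1 − 348/336 = -0.036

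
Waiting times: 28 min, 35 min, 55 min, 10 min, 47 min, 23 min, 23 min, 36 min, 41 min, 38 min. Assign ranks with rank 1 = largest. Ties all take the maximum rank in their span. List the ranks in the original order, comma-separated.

7, 6, 1, 10, 2, 9, 9, 5, 3, 4

Sorted (descending): 55, 47, 41, 38, 36, 35, 28, 23, 23, 10
The 2 values of 23 occupy positions 8–9 → each gets rank 9.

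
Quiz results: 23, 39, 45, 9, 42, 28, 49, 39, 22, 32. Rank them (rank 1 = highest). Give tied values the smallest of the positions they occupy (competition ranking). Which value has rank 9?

22

Sorted (descending): 49, 45, 42, 39, 39, 32, 28, 23, 22, 9
The 2 values of 39 occupy positions 4–5 → each gets rank 4.
Rank 9 → value 22.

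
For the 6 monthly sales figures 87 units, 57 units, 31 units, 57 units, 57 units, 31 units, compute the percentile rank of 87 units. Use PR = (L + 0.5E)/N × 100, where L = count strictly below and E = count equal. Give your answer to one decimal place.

N = 6.
Strictly below 87: 5. Equal to 87: 1.
PR = (5 + 0.5·1)/6 × 100 = 91.7

91.7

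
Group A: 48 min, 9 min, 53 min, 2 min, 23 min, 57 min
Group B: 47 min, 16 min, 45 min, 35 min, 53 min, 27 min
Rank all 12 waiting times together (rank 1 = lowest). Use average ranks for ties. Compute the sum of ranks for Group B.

Sorted (ascending): 2, 9, 16, 23, 27, 35, 45, 47, 48, 53, 53, 57
The 2 values of 53 occupy positions 10–11 → average rank (10+11)/2 = 10.5.
Group B values → pooled ranks: 47→8, 16→3, 45→7, 35→6, 53→10.5, 27→5
Rank sum = 8 + 3 + 7 + 6 + 10.5 + 5 = 39.5

39.5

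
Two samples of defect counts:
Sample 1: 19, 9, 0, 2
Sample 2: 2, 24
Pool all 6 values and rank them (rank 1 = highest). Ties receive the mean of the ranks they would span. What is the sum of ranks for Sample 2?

Sorted (descending): 24, 19, 9, 2, 2, 0
The 2 values of 2 occupy positions 4–5 → average rank (4+5)/2 = 4.5.
Sample 2 values → pooled ranks: 2→4.5, 24→1
Rank sum = 4.5 + 1 = 5.5

5.5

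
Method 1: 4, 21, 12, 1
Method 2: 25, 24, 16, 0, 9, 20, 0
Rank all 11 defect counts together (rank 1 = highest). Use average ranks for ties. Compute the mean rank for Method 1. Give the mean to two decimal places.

Sorted (descending): 25, 24, 21, 20, 16, 12, 9, 4, 1, 0, 0
The 2 values of 0 occupy positions 10–11 → average rank (10+11)/2 = 10.5.
Method 1 values → pooled ranks: 4→8, 21→3, 12→6, 1→9
Mean rank = (8 + 3 + 6 + 9) / 4 = 6.50

6.50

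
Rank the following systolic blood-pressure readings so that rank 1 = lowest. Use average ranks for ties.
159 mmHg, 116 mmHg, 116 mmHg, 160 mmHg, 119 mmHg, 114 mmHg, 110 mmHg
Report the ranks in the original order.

Sorted (ascending): 110, 114, 116, 116, 119, 159, 160
The 2 values of 116 occupy positions 3–4 → average rank (3+4)/2 = 3.5.

6, 3.5, 3.5, 7, 5, 2, 1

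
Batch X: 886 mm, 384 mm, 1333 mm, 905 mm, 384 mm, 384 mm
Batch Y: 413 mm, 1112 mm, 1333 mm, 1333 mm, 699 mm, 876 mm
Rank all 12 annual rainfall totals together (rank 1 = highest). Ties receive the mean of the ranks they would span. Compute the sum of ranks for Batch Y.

Sorted (descending): 1333, 1333, 1333, 1112, 905, 886, 876, 699, 413, 384, 384, 384
The 3 values of 1333 occupy positions 1–3 → average rank 2.
The 3 values of 384 occupy positions 10–12 → average rank 11.
Batch Y values → pooled ranks: 413→9, 1112→4, 1333→2, 1333→2, 699→8, 876→7
Rank sum = 9 + 4 + 2 + 2 + 8 + 7 = 32

32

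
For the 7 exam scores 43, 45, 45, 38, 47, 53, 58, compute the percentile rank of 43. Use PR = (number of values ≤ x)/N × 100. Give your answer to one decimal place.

N = 7.
Strictly below 43: 1. Equal to 43: 1.
PR = 2/7 × 100 = 28.6

28.6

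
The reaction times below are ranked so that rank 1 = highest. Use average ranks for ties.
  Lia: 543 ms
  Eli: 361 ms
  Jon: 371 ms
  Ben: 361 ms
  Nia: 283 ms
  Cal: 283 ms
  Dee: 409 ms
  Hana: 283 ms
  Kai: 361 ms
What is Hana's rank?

Sorted (descending): 543, 409, 371, 361, 361, 361, 283, 283, 283
The 3 values of 361 occupy positions 4–6 → average rank 5.
The 3 values of 283 occupy positions 7–9 → average rank 8.
Hana has value 283 ms → rank 8.

8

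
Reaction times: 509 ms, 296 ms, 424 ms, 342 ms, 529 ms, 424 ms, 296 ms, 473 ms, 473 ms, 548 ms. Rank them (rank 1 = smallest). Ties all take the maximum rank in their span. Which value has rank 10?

Sorted (ascending): 296, 296, 342, 424, 424, 473, 473, 509, 529, 548
The 2 values of 296 occupy positions 1–2 → each gets rank 2.
The 2 values of 424 occupy positions 4–5 → each gets rank 5.
The 2 values of 473 occupy positions 6–7 → each gets rank 7.
Rank 10 → value 548.

548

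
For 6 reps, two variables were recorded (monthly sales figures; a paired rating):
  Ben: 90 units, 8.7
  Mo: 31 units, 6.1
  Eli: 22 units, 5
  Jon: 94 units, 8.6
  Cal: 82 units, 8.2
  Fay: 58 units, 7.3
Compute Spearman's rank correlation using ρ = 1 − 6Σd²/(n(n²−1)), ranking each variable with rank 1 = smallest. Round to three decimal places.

0.943

Ranks of variable 1: 5, 2, 1, 6, 4, 3
Ranks of variable 2: 6, 2, 1, 5, 4, 3
d = r₁ − r₂: -1, 0, 0, 1, 0, 0
d²: 1, 0, 0, 1, 0, 0; Σd² = 2
ρ = 1 − 6·2/(6·35) = 1 − 12/210 = 0.943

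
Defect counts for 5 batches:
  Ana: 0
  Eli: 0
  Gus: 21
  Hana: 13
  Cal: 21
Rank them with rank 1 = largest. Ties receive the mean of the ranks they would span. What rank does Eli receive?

4.5

Sorted (descending): 21, 21, 13, 0, 0
The 2 values of 21 occupy positions 1–2 → average rank (1+2)/2 = 1.5.
The 2 values of 0 occupy positions 4–5 → average rank (4+5)/2 = 4.5.
Eli has value 0 → rank 4.5.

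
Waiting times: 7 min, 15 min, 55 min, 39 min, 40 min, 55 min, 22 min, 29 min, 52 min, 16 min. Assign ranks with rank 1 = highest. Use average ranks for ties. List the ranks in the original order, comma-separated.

10, 9, 1.5, 5, 4, 1.5, 7, 6, 3, 8

Sorted (descending): 55, 55, 52, 40, 39, 29, 22, 16, 15, 7
The 2 values of 55 occupy positions 1–2 → average rank (1+2)/2 = 1.5.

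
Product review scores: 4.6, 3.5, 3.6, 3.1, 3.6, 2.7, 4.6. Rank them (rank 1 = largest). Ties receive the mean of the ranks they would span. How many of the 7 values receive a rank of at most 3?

2

Sorted (descending): 4.6, 4.6, 3.6, 3.6, 3.5, 3.1, 2.7
The 2 values of 4.6 occupy positions 1–2 → average rank (1+2)/2 = 1.5.
The 2 values of 3.6 occupy positions 3–4 → average rank (3+4)/2 = 3.5.
Ranks ≤ 3: {1.5, 1.5} → 2 values.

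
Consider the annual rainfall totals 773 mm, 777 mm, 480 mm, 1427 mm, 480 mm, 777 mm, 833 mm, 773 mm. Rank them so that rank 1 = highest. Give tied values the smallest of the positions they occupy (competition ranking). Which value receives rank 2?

Sorted (descending): 1427, 833, 777, 777, 773, 773, 480, 480
The 2 values of 777 occupy positions 3–4 → each gets rank 3.
The 2 values of 773 occupy positions 5–6 → each gets rank 5.
The 2 values of 480 occupy positions 7–8 → each gets rank 7.
Rank 2 → value 833.

833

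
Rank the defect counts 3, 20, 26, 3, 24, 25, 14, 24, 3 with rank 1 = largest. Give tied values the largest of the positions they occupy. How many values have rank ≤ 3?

2

Sorted (descending): 26, 25, 24, 24, 20, 14, 3, 3, 3
The 2 values of 24 occupy positions 3–4 → each gets rank 4.
The 3 values of 3 occupy positions 7–9 → each gets rank 9.
Ranks ≤ 3: {1, 2} → 2 values.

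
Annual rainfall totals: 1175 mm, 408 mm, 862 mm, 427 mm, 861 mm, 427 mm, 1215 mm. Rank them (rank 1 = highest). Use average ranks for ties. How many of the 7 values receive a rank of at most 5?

4

Sorted (descending): 1215, 1175, 862, 861, 427, 427, 408
The 2 values of 427 occupy positions 5–6 → average rank (5+6)/2 = 5.5.
Ranks ≤ 5: {1, 2, 3, 4} → 4 values.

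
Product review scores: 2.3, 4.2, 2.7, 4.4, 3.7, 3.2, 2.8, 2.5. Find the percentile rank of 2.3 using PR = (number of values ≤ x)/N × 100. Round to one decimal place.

N = 8.
Strictly below 2.3: 0. Equal to 2.3: 1.
PR = 1/8 × 100 = 12.5

12.5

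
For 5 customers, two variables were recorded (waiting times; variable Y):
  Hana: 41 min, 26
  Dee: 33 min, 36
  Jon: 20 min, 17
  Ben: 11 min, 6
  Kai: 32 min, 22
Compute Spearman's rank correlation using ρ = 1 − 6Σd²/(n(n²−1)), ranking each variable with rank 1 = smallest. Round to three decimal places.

Ranks of variable 1: 5, 4, 2, 1, 3
Ranks of variable 2: 4, 5, 2, 1, 3
d = r₁ − r₂: 1, -1, 0, 0, 0
d²: 1, 1, 0, 0, 0; Σd² = 2
ρ = 1 − 6·2/(5·24) = 1 − 12/120 = 0.900

0.900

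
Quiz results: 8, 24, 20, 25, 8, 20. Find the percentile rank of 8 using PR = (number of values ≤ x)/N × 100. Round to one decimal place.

N = 6.
Strictly below 8: 0. Equal to 8: 2.
PR = 2/6 × 100 = 33.3

33.3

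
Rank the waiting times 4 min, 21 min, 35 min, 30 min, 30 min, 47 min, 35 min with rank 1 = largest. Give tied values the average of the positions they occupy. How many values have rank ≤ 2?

1

Sorted (descending): 47, 35, 35, 30, 30, 21, 4
The 2 values of 35 occupy positions 2–3 → average rank (2+3)/2 = 2.5.
The 2 values of 30 occupy positions 4–5 → average rank (4+5)/2 = 4.5.
Ranks ≤ 2: {1} → 1 value.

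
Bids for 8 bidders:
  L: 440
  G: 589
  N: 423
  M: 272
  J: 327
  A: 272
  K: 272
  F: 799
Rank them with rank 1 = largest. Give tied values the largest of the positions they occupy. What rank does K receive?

Sorted (descending): 799, 589, 440, 423, 327, 272, 272, 272
The 3 values of 272 occupy positions 6–8 → each gets rank 8.
K has value 272 → rank 8.

8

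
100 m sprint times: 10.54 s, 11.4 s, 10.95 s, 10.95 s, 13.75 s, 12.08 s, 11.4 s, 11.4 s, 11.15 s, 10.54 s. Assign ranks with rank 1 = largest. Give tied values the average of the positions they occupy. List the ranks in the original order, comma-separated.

Sorted (descending): 13.75, 12.08, 11.4, 11.4, 11.4, 11.15, 10.95, 10.95, 10.54, 10.54
The 3 values of 11.4 occupy positions 3–5 → average rank 4.
The 2 values of 10.95 occupy positions 7–8 → average rank (7+8)/2 = 7.5.
The 2 values of 10.54 occupy positions 9–10 → average rank (9+10)/2 = 9.5.

9.5, 4, 7.5, 7.5, 1, 2, 4, 4, 6, 9.5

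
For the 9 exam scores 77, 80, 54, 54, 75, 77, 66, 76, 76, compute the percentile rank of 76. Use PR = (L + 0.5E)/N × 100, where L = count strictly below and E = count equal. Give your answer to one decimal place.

55.6

N = 9.
Strictly below 76: 4. Equal to 76: 2.
PR = (4 + 0.5·2)/9 × 100 = 55.6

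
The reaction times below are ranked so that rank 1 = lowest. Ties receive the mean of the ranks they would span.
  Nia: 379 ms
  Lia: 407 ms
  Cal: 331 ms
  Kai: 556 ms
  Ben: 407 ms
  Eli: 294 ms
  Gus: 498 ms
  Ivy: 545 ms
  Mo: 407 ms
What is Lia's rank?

5

Sorted (ascending): 294, 331, 379, 407, 407, 407, 498, 545, 556
The 3 values of 407 occupy positions 4–6 → average rank 5.
Lia has value 407 ms → rank 5.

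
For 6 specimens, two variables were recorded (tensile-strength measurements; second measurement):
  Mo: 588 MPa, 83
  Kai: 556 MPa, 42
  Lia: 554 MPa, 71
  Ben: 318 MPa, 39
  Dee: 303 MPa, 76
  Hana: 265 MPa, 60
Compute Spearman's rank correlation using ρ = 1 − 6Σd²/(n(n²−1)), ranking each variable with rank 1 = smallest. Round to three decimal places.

Ranks of variable 1: 6, 5, 4, 3, 2, 1
Ranks of variable 2: 6, 2, 4, 1, 5, 3
d = r₁ − r₂: 0, 3, 0, 2, -3, -2
d²: 0, 9, 0, 4, 9, 4; Σd² = 26
ρ = 1 − 6·26/(6·35) = 1 − 156/210 = 0.257

0.257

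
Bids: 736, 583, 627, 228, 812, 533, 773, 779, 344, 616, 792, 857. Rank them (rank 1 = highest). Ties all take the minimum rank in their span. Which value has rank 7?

Sorted (descending): 857, 812, 792, 779, 773, 736, 627, 616, 583, 533, 344, 228
No ties — each value takes its position as its rank.
Rank 7 → value 627.

627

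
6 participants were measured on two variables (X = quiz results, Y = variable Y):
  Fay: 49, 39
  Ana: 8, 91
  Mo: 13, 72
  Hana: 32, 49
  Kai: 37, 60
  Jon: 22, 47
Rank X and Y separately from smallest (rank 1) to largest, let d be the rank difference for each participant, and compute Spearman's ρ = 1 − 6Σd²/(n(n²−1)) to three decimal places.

Ranks of variable 1: 6, 1, 2, 4, 5, 3
Ranks of variable 2: 1, 6, 5, 3, 4, 2
d = r₁ − r₂: 5, -5, -3, 1, 1, 1
d²: 25, 25, 9, 1, 1, 1; Σd² = 62
ρ = 1 − 6·62/(6·35) = 1 − 372/210 = -0.771

-0.771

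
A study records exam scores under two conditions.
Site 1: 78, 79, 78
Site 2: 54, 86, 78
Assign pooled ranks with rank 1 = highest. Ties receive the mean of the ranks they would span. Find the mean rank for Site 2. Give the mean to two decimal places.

3.67

Sorted (descending): 86, 79, 78, 78, 78, 54
The 3 values of 78 occupy positions 3–5 → average rank 4.
Site 2 values → pooled ranks: 54→6, 86→1, 78→4
Mean rank = (6 + 1 + 4) / 3 = 3.67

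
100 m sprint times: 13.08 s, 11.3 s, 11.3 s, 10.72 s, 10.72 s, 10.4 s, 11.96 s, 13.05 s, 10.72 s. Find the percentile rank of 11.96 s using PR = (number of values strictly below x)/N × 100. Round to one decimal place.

N = 9.
Strictly below 11.96: 6. Equal to 11.96: 1.
PR = 6/9 × 100 = 66.7

66.7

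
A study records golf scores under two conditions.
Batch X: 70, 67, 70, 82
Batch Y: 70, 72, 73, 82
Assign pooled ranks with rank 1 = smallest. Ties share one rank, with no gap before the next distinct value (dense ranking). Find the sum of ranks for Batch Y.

Sorted (ascending): 67, 70, 70, 70, 72, 73, 82, 82
The 3 values of 70 share dense rank 2.
The 2 values of 82 share dense rank 5.
Remaining distinct values take the next consecutive integers.
Batch Y values → pooled ranks: 70→2, 72→3, 73→4, 82→5
Rank sum = 2 + 3 + 4 + 5 = 14

14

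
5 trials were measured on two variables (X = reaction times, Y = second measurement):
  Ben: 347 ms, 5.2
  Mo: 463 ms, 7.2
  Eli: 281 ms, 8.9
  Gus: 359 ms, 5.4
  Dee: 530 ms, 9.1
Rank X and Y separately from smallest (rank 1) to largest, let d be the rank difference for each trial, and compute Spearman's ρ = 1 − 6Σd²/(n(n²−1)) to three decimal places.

0.400

Ranks of variable 1: 2, 4, 1, 3, 5
Ranks of variable 2: 1, 3, 4, 2, 5
d = r₁ − r₂: 1, 1, -3, 1, 0
d²: 1, 1, 9, 1, 0; Σd² = 12
ρ = 1 − 6·12/(5·24) = 1 − 72/120 = 0.400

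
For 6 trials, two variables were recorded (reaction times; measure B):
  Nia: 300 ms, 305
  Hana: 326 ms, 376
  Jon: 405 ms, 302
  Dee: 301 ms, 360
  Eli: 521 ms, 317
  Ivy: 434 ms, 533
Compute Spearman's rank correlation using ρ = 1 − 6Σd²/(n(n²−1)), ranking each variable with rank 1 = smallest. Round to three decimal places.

Ranks of variable 1: 1, 3, 4, 2, 6, 5
Ranks of variable 2: 2, 5, 1, 4, 3, 6
d = r₁ − r₂: -1, -2, 3, -2, 3, -1
d²: 1, 4, 9, 4, 9, 1; Σd² = 28
ρ = 1 − 6·28/(6·35) = 1 − 168/210 = 0.200

0.200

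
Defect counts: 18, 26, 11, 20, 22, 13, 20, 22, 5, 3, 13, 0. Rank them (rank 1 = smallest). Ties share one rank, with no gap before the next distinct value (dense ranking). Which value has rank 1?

0

Sorted (ascending): 0, 3, 5, 11, 13, 13, 18, 20, 20, 22, 22, 26
The 2 values of 13 share dense rank 5.
The 2 values of 20 share dense rank 7.
The 2 values of 22 share dense rank 8.
Remaining distinct values take the next consecutive integers.
Rank 1 → value 0.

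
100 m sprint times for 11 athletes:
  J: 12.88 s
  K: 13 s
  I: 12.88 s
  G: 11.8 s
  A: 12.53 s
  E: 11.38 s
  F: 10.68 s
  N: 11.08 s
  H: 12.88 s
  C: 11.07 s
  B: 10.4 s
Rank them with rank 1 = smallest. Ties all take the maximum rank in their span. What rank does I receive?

Sorted (ascending): 10.4, 10.68, 11.07, 11.08, 11.38, 11.8, 12.53, 12.88, 12.88, 12.88, 13
The 3 values of 12.88 occupy positions 8–10 → each gets rank 10.
I has value 12.88 s → rank 10.

10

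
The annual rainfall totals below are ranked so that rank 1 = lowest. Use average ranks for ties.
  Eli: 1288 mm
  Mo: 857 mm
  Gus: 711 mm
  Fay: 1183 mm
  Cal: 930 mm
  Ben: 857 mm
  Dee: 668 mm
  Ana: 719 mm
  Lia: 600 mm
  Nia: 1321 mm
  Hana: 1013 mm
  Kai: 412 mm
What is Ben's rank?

Sorted (ascending): 412, 600, 668, 711, 719, 857, 857, 930, 1013, 1183, 1288, 1321
The 2 values of 857 occupy positions 6–7 → average rank (6+7)/2 = 6.5.
Ben has value 857 mm → rank 6.5.

6.5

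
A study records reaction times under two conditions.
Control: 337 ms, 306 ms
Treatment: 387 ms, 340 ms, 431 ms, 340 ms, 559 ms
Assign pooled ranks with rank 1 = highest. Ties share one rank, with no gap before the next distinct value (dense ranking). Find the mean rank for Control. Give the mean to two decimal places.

5.50

Sorted (descending): 559, 431, 387, 340, 340, 337, 306
The 2 values of 340 share dense rank 4.
Remaining distinct values take the next consecutive integers.
Control values → pooled ranks: 337→5, 306→6
Mean rank = (5 + 6) / 2 = 5.50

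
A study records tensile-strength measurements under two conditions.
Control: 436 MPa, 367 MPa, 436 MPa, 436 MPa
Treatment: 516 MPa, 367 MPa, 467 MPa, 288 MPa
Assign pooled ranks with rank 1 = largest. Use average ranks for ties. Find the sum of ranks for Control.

Sorted (descending): 516, 467, 436, 436, 436, 367, 367, 288
The 3 values of 436 occupy positions 3–5 → average rank 4.
The 2 values of 367 occupy positions 6–7 → average rank (6+7)/2 = 6.5.
Control values → pooled ranks: 436→4, 367→6.5, 436→4, 436→4
Rank sum = 4 + 6.5 + 4 + 4 = 18.5

18.5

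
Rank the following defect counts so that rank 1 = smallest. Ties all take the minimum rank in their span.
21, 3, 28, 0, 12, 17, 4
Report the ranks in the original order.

6, 2, 7, 1, 4, 5, 3

Sorted (ascending): 0, 3, 4, 12, 17, 21, 28
No ties — each value takes its position as its rank.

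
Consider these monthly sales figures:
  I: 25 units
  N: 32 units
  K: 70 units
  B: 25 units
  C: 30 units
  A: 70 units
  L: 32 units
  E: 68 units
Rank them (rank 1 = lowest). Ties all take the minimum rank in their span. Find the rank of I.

1

Sorted (ascending): 25, 25, 30, 32, 32, 68, 70, 70
The 2 values of 25 occupy positions 1–2 → each gets rank 1.
The 2 values of 32 occupy positions 4–5 → each gets rank 4.
The 2 values of 70 occupy positions 7–8 → each gets rank 7.
I has value 25 units → rank 1.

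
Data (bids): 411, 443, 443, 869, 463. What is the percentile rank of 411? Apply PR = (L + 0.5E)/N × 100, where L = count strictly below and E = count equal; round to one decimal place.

N = 5.
Strictly below 411: 0. Equal to 411: 1.
PR = (0 + 0.5·1)/5 × 100 = 10.0

10.0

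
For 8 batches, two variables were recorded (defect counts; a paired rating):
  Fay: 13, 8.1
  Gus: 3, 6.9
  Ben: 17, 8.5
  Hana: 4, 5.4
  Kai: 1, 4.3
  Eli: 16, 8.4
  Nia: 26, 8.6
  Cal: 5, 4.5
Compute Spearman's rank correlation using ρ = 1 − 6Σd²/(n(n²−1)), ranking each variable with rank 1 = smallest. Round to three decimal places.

Ranks of variable 1: 5, 2, 7, 3, 1, 6, 8, 4
Ranks of variable 2: 5, 4, 7, 3, 1, 6, 8, 2
d = r₁ − r₂: 0, -2, 0, 0, 0, 0, 0, 2
d²: 0, 4, 0, 0, 0, 0, 0, 4; Σd² = 8
ρ = 1 − 6·8/(8·63) = 1 − 48/504 = 0.905

0.905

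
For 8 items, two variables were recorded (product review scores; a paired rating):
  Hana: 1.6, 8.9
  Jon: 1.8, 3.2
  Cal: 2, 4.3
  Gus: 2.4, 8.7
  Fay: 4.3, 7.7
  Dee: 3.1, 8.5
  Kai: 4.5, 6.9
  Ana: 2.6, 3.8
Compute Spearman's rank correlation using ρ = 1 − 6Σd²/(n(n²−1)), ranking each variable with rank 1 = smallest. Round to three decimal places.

-0.048

Ranks of variable 1: 1, 2, 3, 4, 7, 6, 8, 5
Ranks of variable 2: 8, 1, 3, 7, 5, 6, 4, 2
d = r₁ − r₂: -7, 1, 0, -3, 2, 0, 4, 3
d²: 49, 1, 0, 9, 4, 0, 16, 9; Σd² = 88
ρ = 1 − 6·88/(8·63) = 1 − 528/504 = -0.048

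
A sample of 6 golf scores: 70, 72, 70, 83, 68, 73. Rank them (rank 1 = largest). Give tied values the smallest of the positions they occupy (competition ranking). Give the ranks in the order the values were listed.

Sorted (descending): 83, 73, 72, 70, 70, 68
The 2 values of 70 occupy positions 4–5 → each gets rank 4.

4, 3, 4, 1, 6, 2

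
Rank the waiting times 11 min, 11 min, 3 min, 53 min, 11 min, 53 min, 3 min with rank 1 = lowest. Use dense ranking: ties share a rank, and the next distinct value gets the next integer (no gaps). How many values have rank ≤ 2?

5

Sorted (ascending): 3, 3, 11, 11, 11, 53, 53
The 2 values of 3 share dense rank 1.
The 3 values of 11 share dense rank 2.
The 2 values of 53 share dense rank 3.
Ranks ≤ 2: {1, 1, 2, 2, 2} → 5 values.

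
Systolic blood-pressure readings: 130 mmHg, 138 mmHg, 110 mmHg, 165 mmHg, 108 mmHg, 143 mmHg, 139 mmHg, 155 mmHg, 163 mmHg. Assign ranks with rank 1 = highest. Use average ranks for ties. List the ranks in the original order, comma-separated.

Sorted (descending): 165, 163, 155, 143, 139, 138, 130, 110, 108
No ties — each value takes its position as its rank.

7, 6, 8, 1, 9, 4, 5, 3, 2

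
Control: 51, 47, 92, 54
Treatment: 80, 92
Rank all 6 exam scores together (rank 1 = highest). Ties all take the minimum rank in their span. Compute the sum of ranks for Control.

Sorted (descending): 92, 92, 80, 54, 51, 47
The 2 values of 92 occupy positions 1–2 → each gets rank 1.
Control values → pooled ranks: 51→5, 47→6, 92→1, 54→4
Rank sum = 5 + 6 + 1 + 4 = 16

16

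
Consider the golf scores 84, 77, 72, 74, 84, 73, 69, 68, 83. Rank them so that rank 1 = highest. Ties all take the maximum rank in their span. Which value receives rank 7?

Sorted (descending): 84, 84, 83, 77, 74, 73, 72, 69, 68
The 2 values of 84 occupy positions 1–2 → each gets rank 2.
Rank 7 → value 72.

72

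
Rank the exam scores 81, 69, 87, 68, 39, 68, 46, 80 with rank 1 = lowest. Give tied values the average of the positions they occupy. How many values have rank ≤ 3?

2

Sorted (ascending): 39, 46, 68, 68, 69, 80, 81, 87
The 2 values of 68 occupy positions 3–4 → average rank (3+4)/2 = 3.5.
Ranks ≤ 3: {1, 2} → 2 values.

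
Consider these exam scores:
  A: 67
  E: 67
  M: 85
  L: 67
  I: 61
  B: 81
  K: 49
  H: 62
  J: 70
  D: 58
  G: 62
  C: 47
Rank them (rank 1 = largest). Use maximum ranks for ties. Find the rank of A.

Sorted (descending): 85, 81, 70, 67, 67, 67, 62, 62, 61, 58, 49, 47
The 3 values of 67 occupy positions 4–6 → each gets rank 6.
The 2 values of 62 occupy positions 7–8 → each gets rank 8.
A has value 67 → rank 6.

6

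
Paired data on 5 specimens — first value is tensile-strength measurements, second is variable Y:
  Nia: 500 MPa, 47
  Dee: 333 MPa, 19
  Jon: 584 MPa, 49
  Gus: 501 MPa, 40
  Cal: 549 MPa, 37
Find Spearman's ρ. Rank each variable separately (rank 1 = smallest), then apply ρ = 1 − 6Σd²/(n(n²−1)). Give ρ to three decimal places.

0.600

Ranks of variable 1: 2, 1, 5, 3, 4
Ranks of variable 2: 4, 1, 5, 3, 2
d = r₁ − r₂: -2, 0, 0, 0, 2
d²: 4, 0, 0, 0, 4; Σd² = 8
ρ = 1 − 6·8/(5·24) = 1 − 48/120 = 0.600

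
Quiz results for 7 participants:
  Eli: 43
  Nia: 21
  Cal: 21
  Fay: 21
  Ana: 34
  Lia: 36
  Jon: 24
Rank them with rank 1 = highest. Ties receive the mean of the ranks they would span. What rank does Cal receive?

Sorted (descending): 43, 36, 34, 24, 21, 21, 21
The 3 values of 21 occupy positions 5–7 → average rank 6.
Cal has value 21 → rank 6.

6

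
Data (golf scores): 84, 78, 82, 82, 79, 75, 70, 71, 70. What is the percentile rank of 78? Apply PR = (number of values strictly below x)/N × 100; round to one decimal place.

44.4

N = 9.
Strictly below 78: 4. Equal to 78: 1.
PR = 4/9 × 100 = 44.4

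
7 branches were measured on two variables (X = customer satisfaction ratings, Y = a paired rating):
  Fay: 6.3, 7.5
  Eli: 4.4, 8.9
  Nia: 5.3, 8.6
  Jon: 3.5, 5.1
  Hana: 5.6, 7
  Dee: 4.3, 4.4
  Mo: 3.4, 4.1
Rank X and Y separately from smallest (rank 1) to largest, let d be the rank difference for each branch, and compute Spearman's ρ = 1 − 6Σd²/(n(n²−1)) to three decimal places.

0.643

Ranks of variable 1: 7, 4, 5, 2, 6, 3, 1
Ranks of variable 2: 5, 7, 6, 3, 4, 2, 1
d = r₁ − r₂: 2, -3, -1, -1, 2, 1, 0
d²: 4, 9, 1, 1, 4, 1, 0; Σd² = 20
ρ = 1 − 6·20/(7·48) = 1 − 120/336 = 0.643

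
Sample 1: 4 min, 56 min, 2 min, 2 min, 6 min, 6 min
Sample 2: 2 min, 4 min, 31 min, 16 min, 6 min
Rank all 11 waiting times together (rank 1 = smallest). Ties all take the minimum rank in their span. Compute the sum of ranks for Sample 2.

30

Sorted (ascending): 2, 2, 2, 4, 4, 6, 6, 6, 16, 31, 56
The 3 values of 2 occupy positions 1–3 → each gets rank 1.
The 2 values of 4 occupy positions 4–5 → each gets rank 4.
The 3 values of 6 occupy positions 6–8 → each gets rank 6.
Sample 2 values → pooled ranks: 2→1, 4→4, 31→10, 16→9, 6→6
Rank sum = 1 + 4 + 10 + 9 + 6 = 30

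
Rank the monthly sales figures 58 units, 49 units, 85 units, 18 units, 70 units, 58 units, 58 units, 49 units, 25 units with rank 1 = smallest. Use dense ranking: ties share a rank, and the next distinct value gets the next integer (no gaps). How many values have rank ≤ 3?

Sorted (ascending): 18, 25, 49, 49, 58, 58, 58, 70, 85
The 2 values of 49 share dense rank 3.
The 3 values of 58 share dense rank 4.
Remaining distinct values take the next consecutive integers.
Ranks ≤ 3: {1, 2, 3, 3} → 4 values.

4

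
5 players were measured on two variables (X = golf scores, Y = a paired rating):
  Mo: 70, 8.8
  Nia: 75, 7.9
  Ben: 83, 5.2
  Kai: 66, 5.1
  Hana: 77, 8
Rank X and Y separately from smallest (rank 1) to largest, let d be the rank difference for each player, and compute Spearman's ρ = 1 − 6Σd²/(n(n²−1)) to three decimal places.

0.100

Ranks of variable 1: 2, 3, 5, 1, 4
Ranks of variable 2: 5, 3, 2, 1, 4
d = r₁ − r₂: -3, 0, 3, 0, 0
d²: 9, 0, 9, 0, 0; Σd² = 18
ρ = 1 − 6·18/(5·24) = 1 − 108/120 = 0.100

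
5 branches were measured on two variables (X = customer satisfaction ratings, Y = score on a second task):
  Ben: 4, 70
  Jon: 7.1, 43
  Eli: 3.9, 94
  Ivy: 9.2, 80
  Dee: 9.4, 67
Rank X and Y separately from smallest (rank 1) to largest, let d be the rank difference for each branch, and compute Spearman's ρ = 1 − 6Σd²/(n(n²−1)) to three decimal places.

-0.500

Ranks of variable 1: 2, 3, 1, 4, 5
Ranks of variable 2: 3, 1, 5, 4, 2
d = r₁ − r₂: -1, 2, -4, 0, 3
d²: 1, 4, 16, 0, 9; Σd² = 30
ρ = 1 − 6·30/(5·24) = 1 − 180/120 = -0.500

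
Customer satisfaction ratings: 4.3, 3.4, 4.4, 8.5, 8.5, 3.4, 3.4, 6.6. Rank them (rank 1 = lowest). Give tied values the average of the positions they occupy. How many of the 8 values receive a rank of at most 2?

Sorted (ascending): 3.4, 3.4, 3.4, 4.3, 4.4, 6.6, 8.5, 8.5
The 3 values of 3.4 occupy positions 1–3 → average rank 2.
The 2 values of 8.5 occupy positions 7–8 → average rank (7+8)/2 = 7.5.
Ranks ≤ 2: {2, 2, 2} → 3 values.

3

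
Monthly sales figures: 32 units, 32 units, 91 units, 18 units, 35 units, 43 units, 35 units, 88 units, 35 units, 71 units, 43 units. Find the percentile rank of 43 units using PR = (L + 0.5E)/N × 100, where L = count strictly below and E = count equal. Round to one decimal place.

N = 11.
Strictly below 43: 6. Equal to 43: 2.
PR = (6 + 0.5·2)/11 × 100 = 63.6

63.6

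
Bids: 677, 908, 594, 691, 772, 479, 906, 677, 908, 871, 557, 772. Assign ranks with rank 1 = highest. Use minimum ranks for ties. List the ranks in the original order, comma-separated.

8, 1, 10, 7, 5, 12, 3, 8, 1, 4, 11, 5

Sorted (descending): 908, 908, 906, 871, 772, 772, 691, 677, 677, 594, 557, 479
The 2 values of 908 occupy positions 1–2 → each gets rank 1.
The 2 values of 772 occupy positions 5–6 → each gets rank 5.
The 2 values of 677 occupy positions 8–9 → each gets rank 8.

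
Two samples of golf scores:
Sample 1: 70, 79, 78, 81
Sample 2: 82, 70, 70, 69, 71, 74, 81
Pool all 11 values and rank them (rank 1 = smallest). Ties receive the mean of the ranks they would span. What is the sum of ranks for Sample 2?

38.5

Sorted (ascending): 69, 70, 70, 70, 71, 74, 78, 79, 81, 81, 82
The 3 values of 70 occupy positions 2–4 → average rank 3.
The 2 values of 81 occupy positions 9–10 → average rank (9+10)/2 = 9.5.
Sample 2 values → pooled ranks: 82→11, 70→3, 70→3, 69→1, 71→5, 74→6, 81→9.5
Rank sum = 11 + 3 + 3 + 1 + 5 + 6 + 9.5 = 38.5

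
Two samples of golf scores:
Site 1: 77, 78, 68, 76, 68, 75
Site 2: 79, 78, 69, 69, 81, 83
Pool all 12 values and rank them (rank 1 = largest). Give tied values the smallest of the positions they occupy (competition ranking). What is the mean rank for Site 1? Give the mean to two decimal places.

7.83

Sorted (descending): 83, 81, 79, 78, 78, 77, 76, 75, 69, 69, 68, 68
The 2 values of 78 occupy positions 4–5 → each gets rank 4.
The 2 values of 69 occupy positions 9–10 → each gets rank 9.
The 2 values of 68 occupy positions 11–12 → each gets rank 11.
Site 1 values → pooled ranks: 77→6, 78→4, 68→11, 76→7, 68→11, 75→8
Mean rank = (6 + 4 + 11 + 7 + 11 + 8) / 6 = 7.83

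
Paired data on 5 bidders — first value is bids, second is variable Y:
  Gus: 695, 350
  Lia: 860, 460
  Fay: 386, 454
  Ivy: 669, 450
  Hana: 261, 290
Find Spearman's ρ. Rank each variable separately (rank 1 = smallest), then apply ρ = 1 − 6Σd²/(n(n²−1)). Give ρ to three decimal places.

0.600

Ranks of variable 1: 4, 5, 2, 3, 1
Ranks of variable 2: 2, 5, 4, 3, 1
d = r₁ − r₂: 2, 0, -2, 0, 0
d²: 4, 0, 4, 0, 0; Σd² = 8
ρ = 1 − 6·8/(5·24) = 1 − 48/120 = 0.600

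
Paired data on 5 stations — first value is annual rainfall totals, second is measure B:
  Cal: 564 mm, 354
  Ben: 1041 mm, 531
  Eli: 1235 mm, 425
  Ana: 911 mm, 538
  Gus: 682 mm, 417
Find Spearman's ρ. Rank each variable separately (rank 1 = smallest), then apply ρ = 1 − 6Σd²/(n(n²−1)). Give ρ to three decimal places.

Ranks of variable 1: 1, 4, 5, 3, 2
Ranks of variable 2: 1, 4, 3, 5, 2
d = r₁ − r₂: 0, 0, 2, -2, 0
d²: 0, 0, 4, 4, 0; Σd² = 8
ρ = 1 − 6·8/(5·24) = 1 − 48/120 = 0.600

0.600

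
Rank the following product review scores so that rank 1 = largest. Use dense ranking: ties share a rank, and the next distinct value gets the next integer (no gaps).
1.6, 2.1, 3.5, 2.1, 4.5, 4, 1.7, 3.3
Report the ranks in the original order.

Sorted (descending): 4.5, 4, 3.5, 3.3, 2.1, 2.1, 1.7, 1.6
The 2 values of 2.1 share dense rank 5.
Remaining distinct values take the next consecutive integers.

7, 5, 3, 5, 1, 2, 6, 4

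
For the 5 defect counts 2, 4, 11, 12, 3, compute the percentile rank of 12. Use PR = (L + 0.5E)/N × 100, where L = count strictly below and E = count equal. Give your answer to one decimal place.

90.0

N = 5.
Strictly below 12: 4. Equal to 12: 1.
PR = (4 + 0.5·1)/5 × 100 = 90.0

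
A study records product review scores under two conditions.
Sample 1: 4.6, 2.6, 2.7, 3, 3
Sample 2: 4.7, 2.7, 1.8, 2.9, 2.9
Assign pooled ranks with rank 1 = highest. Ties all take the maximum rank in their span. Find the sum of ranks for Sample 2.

31

Sorted (descending): 4.7, 4.6, 3, 3, 2.9, 2.9, 2.7, 2.7, 2.6, 1.8
The 2 values of 3 occupy positions 3–4 → each gets rank 4.
The 2 values of 2.9 occupy positions 5–6 → each gets rank 6.
The 2 values of 2.7 occupy positions 7–8 → each gets rank 8.
Sample 2 values → pooled ranks: 4.7→1, 2.7→8, 1.8→10, 2.9→6, 2.9→6
Rank sum = 1 + 8 + 10 + 6 + 6 = 31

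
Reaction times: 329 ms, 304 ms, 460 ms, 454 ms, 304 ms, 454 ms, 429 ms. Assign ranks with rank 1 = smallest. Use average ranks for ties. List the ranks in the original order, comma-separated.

3, 1.5, 7, 5.5, 1.5, 5.5, 4

Sorted (ascending): 304, 304, 329, 429, 454, 454, 460
The 2 values of 304 occupy positions 1–2 → average rank (1+2)/2 = 1.5.
The 2 values of 454 occupy positions 5–6 → average rank (5+6)/2 = 5.5.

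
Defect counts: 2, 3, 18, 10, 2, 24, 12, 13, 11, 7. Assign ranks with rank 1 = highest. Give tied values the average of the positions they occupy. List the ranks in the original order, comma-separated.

9.5, 8, 2, 6, 9.5, 1, 4, 3, 5, 7

Sorted (descending): 24, 18, 13, 12, 11, 10, 7, 3, 2, 2
The 2 values of 2 occupy positions 9–10 → average rank (9+10)/2 = 9.5.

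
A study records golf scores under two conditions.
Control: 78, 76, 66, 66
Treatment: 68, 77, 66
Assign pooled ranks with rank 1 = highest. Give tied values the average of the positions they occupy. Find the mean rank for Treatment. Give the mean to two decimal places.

Sorted (descending): 78, 77, 76, 68, 66, 66, 66
The 3 values of 66 occupy positions 5–7 → average rank 6.
Treatment values → pooled ranks: 68→4, 77→2, 66→6
Mean rank = (4 + 2 + 6) / 3 = 4.00

4.00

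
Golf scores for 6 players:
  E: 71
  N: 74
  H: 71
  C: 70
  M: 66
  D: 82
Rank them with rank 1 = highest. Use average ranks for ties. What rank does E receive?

3.5

Sorted (descending): 82, 74, 71, 71, 70, 66
The 2 values of 71 occupy positions 3–4 → average rank (3+4)/2 = 3.5.
E has value 71 → rank 3.5.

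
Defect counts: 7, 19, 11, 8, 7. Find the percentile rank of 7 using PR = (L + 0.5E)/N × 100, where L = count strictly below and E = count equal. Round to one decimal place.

20.0

N = 5.
Strictly below 7: 0. Equal to 7: 2.
PR = (0 + 0.5·2)/5 × 100 = 20.0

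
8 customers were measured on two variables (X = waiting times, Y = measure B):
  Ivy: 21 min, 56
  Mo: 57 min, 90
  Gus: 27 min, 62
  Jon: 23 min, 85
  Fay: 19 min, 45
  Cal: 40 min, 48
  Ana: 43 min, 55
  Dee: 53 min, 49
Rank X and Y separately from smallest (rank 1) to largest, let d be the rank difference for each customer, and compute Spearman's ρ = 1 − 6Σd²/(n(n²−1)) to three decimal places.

Ranks of variable 1: 2, 8, 4, 3, 1, 5, 6, 7
Ranks of variable 2: 5, 8, 6, 7, 1, 2, 4, 3
d = r₁ − r₂: -3, 0, -2, -4, 0, 3, 2, 4
d²: 9, 0, 4, 16, 0, 9, 4, 16; Σd² = 58
ρ = 1 − 6·58/(8·63) = 1 − 348/504 = 0.310

0.310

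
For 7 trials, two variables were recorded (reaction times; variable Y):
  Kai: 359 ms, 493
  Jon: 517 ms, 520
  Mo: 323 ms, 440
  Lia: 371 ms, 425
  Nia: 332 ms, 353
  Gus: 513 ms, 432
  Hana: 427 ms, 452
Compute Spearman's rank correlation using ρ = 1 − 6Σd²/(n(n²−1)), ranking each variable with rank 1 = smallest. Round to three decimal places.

Ranks of variable 1: 3, 7, 1, 4, 2, 6, 5
Ranks of variable 2: 6, 7, 4, 2, 1, 3, 5
d = r₁ − r₂: -3, 0, -3, 2, 1, 3, 0
d²: 9, 0, 9, 4, 1, 9, 0; Σd² = 32
ρ = 1 − 6·32/(7·48) = 1 − 192/336 = 0.429

0.429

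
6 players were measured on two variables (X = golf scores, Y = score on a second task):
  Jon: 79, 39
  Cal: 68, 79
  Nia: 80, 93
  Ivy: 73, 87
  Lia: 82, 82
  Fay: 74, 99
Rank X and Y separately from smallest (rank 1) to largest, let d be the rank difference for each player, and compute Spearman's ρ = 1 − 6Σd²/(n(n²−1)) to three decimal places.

Ranks of variable 1: 4, 1, 5, 2, 6, 3
Ranks of variable 2: 1, 2, 5, 4, 3, 6
d = r₁ − r₂: 3, -1, 0, -2, 3, -3
d²: 9, 1, 0, 4, 9, 9; Σd² = 32
ρ = 1 − 6·32/(6·35) = 1 − 192/210 = 0.086

0.086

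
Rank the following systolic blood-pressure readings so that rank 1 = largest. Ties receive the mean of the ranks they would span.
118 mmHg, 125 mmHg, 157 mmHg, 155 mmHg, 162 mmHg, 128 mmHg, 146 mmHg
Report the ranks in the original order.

Sorted (descending): 162, 157, 155, 146, 128, 125, 118
No ties — each value takes its position as its rank.

7, 6, 2, 3, 1, 5, 4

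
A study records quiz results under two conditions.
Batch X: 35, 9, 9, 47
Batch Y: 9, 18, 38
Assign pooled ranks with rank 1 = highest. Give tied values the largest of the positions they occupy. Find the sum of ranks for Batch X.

18

Sorted (descending): 47, 38, 35, 18, 9, 9, 9
The 3 values of 9 occupy positions 5–7 → each gets rank 7.
Batch X values → pooled ranks: 35→3, 9→7, 9→7, 47→1
Rank sum = 3 + 7 + 7 + 1 = 18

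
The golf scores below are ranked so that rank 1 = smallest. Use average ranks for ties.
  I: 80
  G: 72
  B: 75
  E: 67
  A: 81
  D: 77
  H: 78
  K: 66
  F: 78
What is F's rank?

6.5

Sorted (ascending): 66, 67, 72, 75, 77, 78, 78, 80, 81
The 2 values of 78 occupy positions 6–7 → average rank (6+7)/2 = 6.5.
F has value 78 → rank 6.5.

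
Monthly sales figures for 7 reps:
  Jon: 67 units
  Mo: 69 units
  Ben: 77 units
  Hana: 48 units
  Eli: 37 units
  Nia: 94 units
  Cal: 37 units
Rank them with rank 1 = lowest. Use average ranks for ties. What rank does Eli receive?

Sorted (ascending): 37, 37, 48, 67, 69, 77, 94
The 2 values of 37 occupy positions 1–2 → average rank (1+2)/2 = 1.5.
Eli has value 37 units → rank 1.5.

1.5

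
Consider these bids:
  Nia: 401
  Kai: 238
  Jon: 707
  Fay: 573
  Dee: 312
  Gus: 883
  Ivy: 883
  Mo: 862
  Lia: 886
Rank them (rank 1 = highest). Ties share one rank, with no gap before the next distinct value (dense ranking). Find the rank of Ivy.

2

Sorted (descending): 886, 883, 883, 862, 707, 573, 401, 312, 238
The 2 values of 883 share dense rank 2.
Remaining distinct values take the next consecutive integers.
Ivy has value 883 → rank 2.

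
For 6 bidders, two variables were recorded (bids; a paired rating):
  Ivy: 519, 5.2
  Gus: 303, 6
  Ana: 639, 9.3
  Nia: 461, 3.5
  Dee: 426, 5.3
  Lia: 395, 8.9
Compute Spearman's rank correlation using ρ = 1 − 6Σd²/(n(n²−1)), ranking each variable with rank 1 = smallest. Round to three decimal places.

-0.029

Ranks of variable 1: 5, 1, 6, 4, 3, 2
Ranks of variable 2: 2, 4, 6, 1, 3, 5
d = r₁ − r₂: 3, -3, 0, 3, 0, -3
d²: 9, 9, 0, 9, 0, 9; Σd² = 36
ρ = 1 − 6·36/(6·35) = 1 − 216/210 = -0.029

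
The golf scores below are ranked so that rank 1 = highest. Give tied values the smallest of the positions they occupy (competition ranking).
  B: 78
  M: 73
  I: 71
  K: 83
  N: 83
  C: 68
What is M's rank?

4

Sorted (descending): 83, 83, 78, 73, 71, 68
The 2 values of 83 occupy positions 1–2 → each gets rank 1.
M has value 73 → rank 4.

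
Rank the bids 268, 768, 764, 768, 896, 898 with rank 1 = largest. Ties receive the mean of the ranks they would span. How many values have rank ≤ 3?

Sorted (descending): 898, 896, 768, 768, 764, 268
The 2 values of 768 occupy positions 3–4 → average rank (3+4)/2 = 3.5.
Ranks ≤ 3: {1, 2} → 2 values.

2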